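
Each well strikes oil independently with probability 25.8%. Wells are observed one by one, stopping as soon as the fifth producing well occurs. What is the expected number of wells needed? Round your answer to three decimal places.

19.380

Y = total wells until the fifth success; negative binomial with r=5, p=0.258.
E[Y] = r / p = 5 / 0.258 = 19.37984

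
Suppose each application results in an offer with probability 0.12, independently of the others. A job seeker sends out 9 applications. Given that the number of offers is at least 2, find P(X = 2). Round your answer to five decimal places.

X ~ Binomial(9, 0.12). Want P(X=2 | X≥2) = P(X=2) / P(X≥2).
P(X=2) = C(9,2)·0.12^2·0.88^7 = 0.2118574
P(X≥2) = 1 − 0.3164784 − 0.3884053 = 0.2951163
Ratio = 0.2118574 / 0.2951163 = 0.7178777

0.71788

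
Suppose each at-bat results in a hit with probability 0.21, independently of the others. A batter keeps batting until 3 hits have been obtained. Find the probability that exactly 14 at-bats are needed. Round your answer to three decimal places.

Y = trial on which the third success occurs; negative binomial, r=3, p=0.21.
P(Y=14) = C(13,2) · p^3 · (1−p)^11
= 78 · 0.009261 · 0.074799 = 0.05403

0.054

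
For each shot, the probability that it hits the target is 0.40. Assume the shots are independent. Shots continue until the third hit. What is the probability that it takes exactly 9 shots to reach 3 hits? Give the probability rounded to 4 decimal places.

0.0836

Y = trial on which the third success occurs; negative binomial, r=3, p=0.40.
P(Y=9) = C(8,2) · p^3 · (1−p)^6
= 28 · 0.064 · 0.046656 = 0.083608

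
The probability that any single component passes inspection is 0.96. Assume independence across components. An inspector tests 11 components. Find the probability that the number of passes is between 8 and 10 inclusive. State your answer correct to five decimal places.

0.36109

X ~ Binomial(11, 0.96); P(8 ≤ X ≤ 10) = Σ C(11,k) p^k (1−p)^(11−k) over k:
  k=8: C(11,8)·0.96^8·0.04^3 = 0.0076179
  k=9: C(11,9)·0.96^9·0.04^2 = 0.0609430
  k=10: C(11,10)·0.96^10·0.04^1 = 0.2925264
Total = 0.3610872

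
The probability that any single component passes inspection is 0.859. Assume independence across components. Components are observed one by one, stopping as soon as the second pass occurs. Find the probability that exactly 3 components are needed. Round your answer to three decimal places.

Y = trial on which the second success occurs; negative binomial, r=2, p=0.859.
P(Y=3) = C(2,1) · p^2 · (1−p)^1
= 2 · 0.73788 · 0.141 = 0.20808

0.208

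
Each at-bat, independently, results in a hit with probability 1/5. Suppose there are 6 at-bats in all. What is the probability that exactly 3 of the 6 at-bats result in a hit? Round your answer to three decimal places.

0.082

X ~ Binomial(n=6, p=0.20).
P(X=3) = C(6,3) · p^3 · (1−p)^3
= 20 · 0.008 · 0.512 = 0.08192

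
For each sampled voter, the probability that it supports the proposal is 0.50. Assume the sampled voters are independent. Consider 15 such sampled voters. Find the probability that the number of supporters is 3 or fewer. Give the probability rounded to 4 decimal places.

X ~ Binomial(15, 0.50); P(X ≤ 3) = Σ C(15,k) p^k (1−p)^(15−k) over k:
  k=0: C(15,0)·0.50^0·0.50^15 = 0.000031
  k=1: C(15,1)·0.50^1·0.50^14 = 0.000458
  k=2: C(15,2)·0.50^2·0.50^13 = 0.003204
  k=3: C(15,3)·0.50^3·0.50^12 = 0.013885
Total = 0.017578

0.0176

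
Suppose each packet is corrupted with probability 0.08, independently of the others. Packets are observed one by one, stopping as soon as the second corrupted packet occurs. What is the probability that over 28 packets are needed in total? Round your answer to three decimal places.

0.333

Needing more than 28 packets ⇔ fewer than 2 successes in the first 28. With X ~ Binomial(28, 0.08), P(Y > 28) = P(X ≤ 1).
  k=0: C(28,0)·0.08^0·0.92^28 = 0.09684
  k=1: C(28,1)·0.08^1·0.92^27 = 0.23579
P(X ≤ 1) = 0.33263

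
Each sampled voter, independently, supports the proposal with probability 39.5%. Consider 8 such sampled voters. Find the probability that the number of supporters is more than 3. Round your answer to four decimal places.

0.3943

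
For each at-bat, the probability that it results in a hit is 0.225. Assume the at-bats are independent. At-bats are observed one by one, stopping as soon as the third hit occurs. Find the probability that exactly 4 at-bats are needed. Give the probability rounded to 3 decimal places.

0.026

Y = trial on which the third success occurs; negative binomial, r=3, p=0.225.
P(Y=4) = C(3,2) · p^3 · (1−p)^1
= 3 · 0.011391 · 0.775 = 0.02648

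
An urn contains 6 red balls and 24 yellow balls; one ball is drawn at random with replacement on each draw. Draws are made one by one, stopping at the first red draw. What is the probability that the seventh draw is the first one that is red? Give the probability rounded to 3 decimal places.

Geometric (trials to first success), p = 0.20.
P(Y = 7) = (1−p)^6 · p = 0.26214 · 0.20 = 0.05243

0.052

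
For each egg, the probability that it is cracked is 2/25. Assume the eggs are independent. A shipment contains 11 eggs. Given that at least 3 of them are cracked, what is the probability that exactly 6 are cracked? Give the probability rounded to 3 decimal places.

X ~ Binomial(11, 0.08). Want P(X=6 | X≥3) = P(X=6) / P(X≥3).
P(X=6) = C(11,6)·0.08^6·0.92^5 = 0.00008
P(X≥3) = 1 − 0.39964 − 0.38226 − 0.16620 = 0.05190
Ratio = 0.00008 / 0.05190 = 0.00154

0.002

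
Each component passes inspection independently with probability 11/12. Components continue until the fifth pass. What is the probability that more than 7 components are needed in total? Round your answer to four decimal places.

Needing more than 7 components ⇔ fewer than 5 successes in the first 7. With X ~ Binomial(7, 0.916667), P(Y > 7) = P(X ≤ 4).
  k=0: C(7,0)·0.916667^0·0.083333^7 = 0.000000
  k=1: C(7,1)·0.916667^1·0.083333^6 = 0.000002
  k=2: C(7,2)·0.916667^2·0.083333^5 = 0.000071
  k=3: C(7,3)·0.916667^3·0.083333^4 = 0.001300
  k=4: C(7,4)·0.916667^4·0.083333^3 = 0.014301
P(X ≤ 4) = 0.015674

0.0157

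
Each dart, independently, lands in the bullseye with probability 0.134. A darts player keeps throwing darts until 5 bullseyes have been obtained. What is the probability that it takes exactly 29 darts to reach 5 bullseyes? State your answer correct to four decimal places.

Y = trial on which the fifth success occurs; negative binomial, r=5, p=0.134.
P(Y=29) = C(28,4) · p^5 · (1−p)^24
= 20475 · 4.3204e-05 · 0.031654 = 0.028001

0.0280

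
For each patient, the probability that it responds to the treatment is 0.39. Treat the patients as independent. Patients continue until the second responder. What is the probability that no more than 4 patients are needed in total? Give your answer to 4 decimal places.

Finishing within 4 patients ⇔ at least 2 successes in the first 4. With X ~ Binomial(4, 0.39), P(Y ≤ 4) = 1 − P(X ≤ 1).
  k=0: C(4,0)·0.39^0·0.61^4 = 0.138458
  k=1: C(4,1)·0.39^1·0.61^3 = 0.354090
1 − 0.492549 = 0.507451

0.5075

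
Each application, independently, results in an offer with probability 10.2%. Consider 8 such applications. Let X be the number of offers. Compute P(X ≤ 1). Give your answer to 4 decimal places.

0.8071

X ~ Binomial(8, 0.102); P(X ≤ 1) = Σ C(8,k) p^k (1−p)^(8−k) over k:
  k=0: C(8,0)·0.102^0·0.898^8 = 0.422874
  k=1: C(8,1)·0.102^1·0.898^7 = 0.384259
Total = 0.807133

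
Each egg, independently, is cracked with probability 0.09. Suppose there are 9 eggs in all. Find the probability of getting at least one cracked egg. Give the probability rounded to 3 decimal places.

0.572

P(at least one) = 1 − P(none) = 1 − (1 − 0.09)^9
= 1 − 0.42793 = 0.57207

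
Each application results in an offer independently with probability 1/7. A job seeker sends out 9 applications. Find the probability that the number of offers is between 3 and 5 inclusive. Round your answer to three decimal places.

0.125

X ~ Binomial(9, 0.142857); P(3 ≤ X ≤ 5) = Σ C(9,k) p^k (1−p)^(9−k) over k:
  k=3: C(9,3)·0.142857^3·0.857143^6 = 0.09712
  k=4: C(9,4)·0.142857^4·0.857143^5 = 0.02428
  k=5: C(9,5)·0.142857^5·0.857143^4 = 0.00405
Total = 0.12545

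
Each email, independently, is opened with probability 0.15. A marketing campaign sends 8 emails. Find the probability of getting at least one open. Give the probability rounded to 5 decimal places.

0.72751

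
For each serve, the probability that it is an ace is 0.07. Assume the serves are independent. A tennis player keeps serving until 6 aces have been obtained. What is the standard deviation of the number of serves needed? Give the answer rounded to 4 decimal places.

33.7457

Y = total serves until the sixth success; negative binomial with r=6, p=0.07.
SD(Y) = √[r(1−p)/p²] = √(1138.775510) = 33.745748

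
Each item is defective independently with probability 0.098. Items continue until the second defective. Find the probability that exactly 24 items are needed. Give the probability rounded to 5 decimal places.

0.02284

Y = trial on which the second success occurs; negative binomial, r=2, p=0.098.
P(Y=24) = C(23,1) · p^2 · (1−p)^22
= 23 · 0.009604 · 0.10341 = 0.0228415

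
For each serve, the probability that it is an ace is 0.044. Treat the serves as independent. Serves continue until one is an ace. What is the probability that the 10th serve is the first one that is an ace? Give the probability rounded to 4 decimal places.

Geometric (trials to first success), p = 0.044.
P(Y = 10) = (1−p)^9 · p = 0.66699 · 0.044 = 0.029348

0.0293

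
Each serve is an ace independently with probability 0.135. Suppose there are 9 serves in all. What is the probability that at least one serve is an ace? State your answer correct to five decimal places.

0.72889

P(at least one) = 1 − P(none) = 1 − (1 − 0.135)^9
= 1 − 0.2711096 = 0.7288904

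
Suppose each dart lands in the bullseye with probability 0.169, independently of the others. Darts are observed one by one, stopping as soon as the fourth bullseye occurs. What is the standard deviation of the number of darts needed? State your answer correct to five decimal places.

10.78807

Y = total darts until the fourth success; negative binomial with r=4, p=0.169.
SD(Y) = √[r(1−p)/p²] = √(116.3824796) = 10.7880712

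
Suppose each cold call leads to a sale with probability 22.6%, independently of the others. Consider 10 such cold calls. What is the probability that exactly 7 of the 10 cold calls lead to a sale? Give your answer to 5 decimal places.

0.00168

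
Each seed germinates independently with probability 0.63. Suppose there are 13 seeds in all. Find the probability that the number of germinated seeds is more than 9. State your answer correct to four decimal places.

X ~ Binomial(13, 0.63); P(X ≥ 10) = Σ C(13,k) p^k (1−p)^(13−k) over k:
  k=10: C(13,10)·0.63^10·0.37^3 = 0.142684
  k=11: C(13,11)·0.63^11·0.37^2 = 0.066259
  k=12: C(13,12)·0.63^12·0.37^1 = 0.018803
  k=13: C(13,13)·0.63^13·0.37^0 = 0.002463
Total = 0.230209

0.2302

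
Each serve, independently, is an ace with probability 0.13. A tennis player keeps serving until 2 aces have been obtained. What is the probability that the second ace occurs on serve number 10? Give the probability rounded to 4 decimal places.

0.0499

Y = trial on which the second success occurs; negative binomial, r=2, p=0.13.
P(Y=10) = C(9,1) · p^2 · (1−p)^8
= 9 · 0.0169 · 0.32821 = 0.049921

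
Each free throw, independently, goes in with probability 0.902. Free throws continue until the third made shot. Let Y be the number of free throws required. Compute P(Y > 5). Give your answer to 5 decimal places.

0.00808

Needing more than 5 free throws ⇔ fewer than 3 successes in the first 5. With X ~ Binomial(5, 0.902), P(Y > 5) = P(X ≤ 2).
  k=0: C(5,0)·0.902^0·0.098^5 = 0.0000090
  k=1: C(5,1)·0.902^1·0.098^4 = 0.0004160
  k=2: C(5,2)·0.902^2·0.098^3 = 0.0076576
P(X ≤ 2) = 0.0080826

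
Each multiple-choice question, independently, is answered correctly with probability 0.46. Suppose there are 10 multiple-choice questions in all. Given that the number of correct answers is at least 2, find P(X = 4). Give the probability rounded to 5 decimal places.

0.23791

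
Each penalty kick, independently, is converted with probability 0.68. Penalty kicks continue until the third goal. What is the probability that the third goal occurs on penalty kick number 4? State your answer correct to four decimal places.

Y = trial on which the third success occurs; negative binomial, r=3, p=0.68.
P(Y=4) = C(3,2) · p^3 · (1−p)^1
= 3 · 0.31443 · 0.32 = 0.301855

0.3019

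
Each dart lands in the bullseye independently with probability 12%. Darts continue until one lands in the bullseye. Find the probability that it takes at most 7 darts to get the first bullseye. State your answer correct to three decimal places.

0.591

Y = number of darts to the first success; geometric, p = 0.12.
P(Y ≤ 7) = 1 − (1−p)^7 = 1 − 0.40868 = 0.59132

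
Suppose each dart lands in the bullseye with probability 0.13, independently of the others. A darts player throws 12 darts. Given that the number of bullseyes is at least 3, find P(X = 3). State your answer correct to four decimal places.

X ~ Binomial(12, 0.13). Want P(X=3 | X≥3) = P(X=3) / P(X≥3).
P(X=3) = C(12,3)·0.13^3·0.87^9 = 0.138015
P(X≥3) = 1 − 0.188032 − 0.337160 − 0.277091 = 0.197717
Ratio = 0.138015 / 0.197717 = 0.698044

0.6980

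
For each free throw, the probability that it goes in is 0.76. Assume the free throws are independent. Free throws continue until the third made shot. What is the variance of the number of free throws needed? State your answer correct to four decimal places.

1.2465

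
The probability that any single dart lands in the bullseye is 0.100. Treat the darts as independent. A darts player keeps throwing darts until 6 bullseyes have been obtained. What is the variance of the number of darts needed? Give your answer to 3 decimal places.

Y = total darts until the sixth success; negative binomial with r=6, p=0.10.
Var(Y) = r(1−p)/p² = 6·0.90 / 0.10² = 540.00000

540.000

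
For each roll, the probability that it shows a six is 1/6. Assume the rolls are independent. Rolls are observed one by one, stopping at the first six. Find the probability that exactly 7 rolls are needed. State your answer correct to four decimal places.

0.0558

Geometric (trials to first success), p = 0.166667.
P(Y = 7) = (1−p)^6 · p = 0.3349 · 0.166667 = 0.055816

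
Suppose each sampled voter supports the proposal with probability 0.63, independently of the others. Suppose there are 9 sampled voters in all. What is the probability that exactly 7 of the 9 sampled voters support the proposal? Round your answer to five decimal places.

0.19413

X ~ Binomial(n=9, p=0.63).
P(X=7) = C(9,7) · p^7 · (1−p)^2
= 36 · 0.03939 · 0.1369 = 0.1941287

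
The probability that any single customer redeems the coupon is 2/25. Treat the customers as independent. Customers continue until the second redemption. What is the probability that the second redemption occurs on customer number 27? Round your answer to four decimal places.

0.0207

Y = trial on which the second success occurs; negative binomial, r=2, p=0.08.
P(Y=27) = C(26,1) · p^2 · (1−p)^25
= 26 · 0.0064 · 0.12436 = 0.020694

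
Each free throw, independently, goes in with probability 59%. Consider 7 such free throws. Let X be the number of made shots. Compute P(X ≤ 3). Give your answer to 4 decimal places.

0.3094

X ~ Binomial(7, 0.59); P(X ≤ 3) = Σ C(7,k) p^k (1−p)^(7−k) over k:
  k=0: C(7,0)·0.59^0·0.41^7 = 0.001948
  k=1: C(7,1)·0.59^1·0.41^6 = 0.019618
  k=2: C(7,2)·0.59^2·0.41^5 = 0.084692
  k=3: C(7,3)·0.59^3·0.41^4 = 0.203123
Total = 0.309381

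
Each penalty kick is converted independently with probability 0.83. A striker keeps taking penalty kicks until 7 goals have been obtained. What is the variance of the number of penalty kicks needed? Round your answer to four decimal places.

Y = total penalty kicks until the seventh success; negative binomial with r=7, p=0.83.
Var(Y) = r(1−p)/p² = 7·0.17 / 0.83² = 1.727391

1.7274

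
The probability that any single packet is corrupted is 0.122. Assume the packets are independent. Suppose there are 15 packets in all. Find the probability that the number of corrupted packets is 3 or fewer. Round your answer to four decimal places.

X ~ Binomial(15, 0.122); P(X ≤ 3) = Σ C(15,k) p^k (1−p)^(15−k) over k:
  k=0: C(15,0)·0.122^0·0.878^15 = 0.142042
  k=1: C(15,1)·0.122^1·0.878^14 = 0.296056
  k=2: C(15,2)·0.122^2·0.878^13 = 0.287964
  k=3: C(15,3)·0.122^3·0.878^12 = 0.173390
Total = 0.899453

0.8995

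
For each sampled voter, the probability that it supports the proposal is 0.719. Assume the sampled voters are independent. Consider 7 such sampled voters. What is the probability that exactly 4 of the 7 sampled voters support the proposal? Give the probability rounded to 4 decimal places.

X ~ Binomial(n=7, p=0.719).
P(X=4) = C(7,4) · p^4 · (1−p)^3
= 35 · 0.26725 · 0.022188 = 0.207540

0.2075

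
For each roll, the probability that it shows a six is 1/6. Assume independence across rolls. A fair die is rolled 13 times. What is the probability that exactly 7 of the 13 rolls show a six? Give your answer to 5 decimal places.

0.00205

X ~ Binomial(n=13, p=0.166667).
P(X=7) = C(13,7) · p^7 · (1−p)^6
= 1716 · 3.5722e-06 · 0.3349 = 0.0020529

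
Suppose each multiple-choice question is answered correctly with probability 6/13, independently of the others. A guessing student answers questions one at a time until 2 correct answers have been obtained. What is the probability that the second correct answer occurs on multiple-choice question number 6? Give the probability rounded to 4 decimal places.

Y = trial on which the second success occurs; negative binomial, r=2, p=0.461538.
P(Y=6) = C(5,1) · p^2 · (1−p)^4
= 5 · 0.21302 · 0.084066 = 0.089537

0.0895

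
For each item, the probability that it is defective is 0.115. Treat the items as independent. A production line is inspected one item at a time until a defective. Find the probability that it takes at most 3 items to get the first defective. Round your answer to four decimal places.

0.3068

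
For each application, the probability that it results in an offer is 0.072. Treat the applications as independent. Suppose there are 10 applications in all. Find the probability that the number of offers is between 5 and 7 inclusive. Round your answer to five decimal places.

0.00036

X ~ Binomial(10, 0.072); P(5 ≤ X ≤ 7) = Σ C(10,k) p^k (1−p)^(10−k) over k:
  k=5: C(10,5)·0.072^5·0.928^5 = 0.0003356
  k=6: C(10,6)·0.072^6·0.928^4 = 0.0000217
  k=7: C(10,7)·0.072^7·0.928^3 = 0.0000010
Total = 0.0003582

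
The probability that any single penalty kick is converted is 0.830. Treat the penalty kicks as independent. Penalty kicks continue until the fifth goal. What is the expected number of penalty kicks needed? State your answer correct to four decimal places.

6.0241

Y = total penalty kicks until the fifth success; negative binomial with r=5, p=0.83.
E[Y] = r / p = 5 / 0.83 = 6.024096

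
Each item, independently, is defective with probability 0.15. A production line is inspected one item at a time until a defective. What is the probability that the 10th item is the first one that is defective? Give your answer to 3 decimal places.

Geometric (trials to first success), p = 0.15.
P(Y = 10) = (1−p)^9 · p = 0.23162 · 0.15 = 0.03474

0.035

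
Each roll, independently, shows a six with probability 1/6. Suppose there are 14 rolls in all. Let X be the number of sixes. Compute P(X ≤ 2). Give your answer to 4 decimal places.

0.5795

X ~ Binomial(14, 0.166667); P(X ≤ 2) = Σ C(14,k) p^k (1−p)^(14−k) over k:
  k=0: C(14,0)·0.166667^0·0.833333^14 = 0.077887
  k=1: C(14,1)·0.166667^1·0.833333^13 = 0.218082
  k=2: C(14,2)·0.166667^2·0.833333^12 = 0.283507
Total = 0.579476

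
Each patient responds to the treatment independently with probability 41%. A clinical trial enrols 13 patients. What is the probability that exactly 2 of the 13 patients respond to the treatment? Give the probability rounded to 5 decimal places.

X ~ Binomial(n=13, p=0.41).
P(X=2) = C(13,2) · p^2 · (1−p)^11
= 78 · 0.1681 · 0.0030156 = 0.0395398

0.03954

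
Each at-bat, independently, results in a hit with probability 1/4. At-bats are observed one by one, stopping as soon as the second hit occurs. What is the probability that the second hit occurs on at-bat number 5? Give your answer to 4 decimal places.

Y = trial on which the second success occurs; negative binomial, r=2, p=0.25.
P(Y=5) = C(4,1) · p^2 · (1−p)^3
= 4 · 0.0625 · 0.42188 = 0.105469

0.1055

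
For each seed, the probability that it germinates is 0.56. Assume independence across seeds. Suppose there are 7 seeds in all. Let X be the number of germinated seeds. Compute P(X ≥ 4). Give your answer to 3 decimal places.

0.629

X ~ Binomial(7, 0.56); P(X ≥ 4) = Σ C(7,k) p^k (1−p)^(7−k) over k:
  k=4: C(7,4)·0.56^4·0.44^3 = 0.29321
  k=5: C(7,5)·0.56^5·0.44^2 = 0.22391
  k=6: C(7,6)·0.56^6·0.44^1 = 0.09499
  k=7: C(7,7)·0.56^7·0.44^0 = 0.01727
Total = 0.62938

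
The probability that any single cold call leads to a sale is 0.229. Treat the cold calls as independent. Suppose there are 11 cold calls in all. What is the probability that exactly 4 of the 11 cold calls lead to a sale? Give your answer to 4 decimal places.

X ~ Binomial(n=11, p=0.229).
P(X=4) = C(11,4) · p^4 · (1−p)^7
= 330 · 0.0027501 · 0.16195 = 0.146973

0.1470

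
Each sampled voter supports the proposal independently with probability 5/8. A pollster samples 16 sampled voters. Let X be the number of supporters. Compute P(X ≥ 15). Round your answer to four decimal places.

0.0057

X ~ Binomial(16, 0.625); P(X ≥ 15) = Σ C(16,k) p^k (1−p)^(16−k) over k:
  k=15: C(16,15)·0.625^15·0.375^1 = 0.005204
  k=16: C(16,16)·0.625^16·0.375^0 = 0.000542
Total = 0.005746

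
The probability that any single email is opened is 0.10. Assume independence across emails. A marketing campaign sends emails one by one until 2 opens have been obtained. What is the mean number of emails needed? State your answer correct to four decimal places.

Y = total emails until the second success; negative binomial with r=2, p=0.10.
E[Y] = r / p = 2 / 0.10 = 20.000000

20.0000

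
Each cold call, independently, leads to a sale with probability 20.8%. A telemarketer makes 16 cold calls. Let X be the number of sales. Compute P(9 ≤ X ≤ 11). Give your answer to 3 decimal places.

X ~ Binomial(16, 0.208); P(9 ≤ X ≤ 11) = Σ C(16,k) p^k (1−p)^(16−k) over k:
  k=9: C(16,9)·0.208^9·0.792^7 = 0.00163
  k=10: C(16,10)·0.208^10·0.792^6 = 0.00030
  k=11: C(16,11)·0.208^11·0.792^5 = 0.00004
Total = 0.00197

0.002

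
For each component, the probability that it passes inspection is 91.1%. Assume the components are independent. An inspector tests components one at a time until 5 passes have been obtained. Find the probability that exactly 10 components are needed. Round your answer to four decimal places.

0.0004

Y = trial on which the fifth success occurs; negative binomial, r=5, p=0.911.
P(Y=10) = C(9,4) · p^5 · (1−p)^5
= 126 · 0.62747 · 5.5841e-06 = 0.000441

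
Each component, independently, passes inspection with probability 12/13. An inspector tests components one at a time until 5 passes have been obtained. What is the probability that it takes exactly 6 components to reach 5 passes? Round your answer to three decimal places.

0.258

Y = trial on which the fifth success occurs; negative binomial, r=5, p=0.923077.
P(Y=6) = C(5,4) · p^5 · (1−p)^1
= 5 · 0.67018 · 0.076923 = 0.25776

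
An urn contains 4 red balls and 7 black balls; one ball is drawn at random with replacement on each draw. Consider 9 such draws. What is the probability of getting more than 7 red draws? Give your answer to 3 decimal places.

0.002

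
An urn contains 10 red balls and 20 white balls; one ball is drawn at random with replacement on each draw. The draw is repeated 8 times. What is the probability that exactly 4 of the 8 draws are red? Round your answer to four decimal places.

X ~ Binomial(n=8, p=0.333333).
P(X=4) = C(8,4) · p^4 · (1−p)^4
= 70 · 0.012346 · 0.19753 = 0.170706

0.1707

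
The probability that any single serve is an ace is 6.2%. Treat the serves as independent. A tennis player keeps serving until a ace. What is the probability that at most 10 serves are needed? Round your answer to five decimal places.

0.47274

Y = number of serves to the first success; geometric, p = 0.062.
P(Y ≤ 10) = 1 − (1−p)^10 = 1 − 0.5272643 = 0.4727357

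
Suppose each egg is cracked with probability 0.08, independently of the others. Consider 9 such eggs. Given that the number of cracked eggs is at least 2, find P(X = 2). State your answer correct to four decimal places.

X ~ Binomial(9, 0.08). Want P(X=2 | X≥2) = P(X=2) / P(X≥2).
P(X=2) = C(9,2)·0.08^2·0.92^7 = 0.128528
P(X≥2) = 1 − 0.472161 − 0.369518 = 0.158321
Ratio = 0.128528 / 0.158321 = 0.811818

0.8118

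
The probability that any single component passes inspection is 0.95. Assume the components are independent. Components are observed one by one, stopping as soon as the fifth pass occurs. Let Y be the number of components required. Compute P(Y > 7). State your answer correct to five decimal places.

0.00376

Needing more than 7 components ⇔ fewer than 5 successes in the first 7. With X ~ Binomial(7, 0.95), P(Y > 7) = P(X ≤ 4).
  k=0: C(7,0)·0.95^0·0.05^7 = 0.0000000
  k=1: C(7,1)·0.95^1·0.05^6 = 0.0000001
  k=2: C(7,2)·0.95^2·0.05^5 = 0.0000059
  k=3: C(7,3)·0.95^3·0.05^4 = 0.0001876
  k=4: C(7,4)·0.95^4·0.05^3 = 0.0035635
P(X ≤ 4) = 0.0037570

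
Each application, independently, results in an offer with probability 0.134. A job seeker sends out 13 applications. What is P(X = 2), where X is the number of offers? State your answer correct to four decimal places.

X ~ Binomial(n=13, p=0.134).
P(X=2) = C(13,2) · p^2 · (1−p)^11
= 78 · 0.017956 · 0.20545 = 0.287741

0.2877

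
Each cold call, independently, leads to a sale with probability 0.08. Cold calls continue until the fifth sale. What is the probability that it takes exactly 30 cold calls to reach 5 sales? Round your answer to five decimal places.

0.00968

Y = trial on which the fifth success occurs; negative binomial, r=5, p=0.08.
P(Y=30) = C(29,4) · p^5 · (1−p)^25
= 23751 · 3.2768e-06 · 0.12436 = 0.0096789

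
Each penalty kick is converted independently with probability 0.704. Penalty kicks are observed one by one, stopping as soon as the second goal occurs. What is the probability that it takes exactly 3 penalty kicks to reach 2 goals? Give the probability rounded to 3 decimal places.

Y = trial on which the second success occurs; negative binomial, r=2, p=0.704.
P(Y=3) = C(2,1) · p^2 · (1−p)^1
= 2 · 0.49562 · 0.296 = 0.29340

0.293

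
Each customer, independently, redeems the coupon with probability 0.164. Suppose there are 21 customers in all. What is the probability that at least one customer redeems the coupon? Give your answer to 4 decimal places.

P(at least one) = 1 − P(none) = 1 − (1 − 0.164)^21
= 1 − 0.023245 = 0.976755

0.9768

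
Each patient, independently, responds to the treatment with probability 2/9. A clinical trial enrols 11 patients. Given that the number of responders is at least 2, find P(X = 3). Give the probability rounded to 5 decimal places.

X ~ Binomial(11, 0.222222). Want P(X=3 | X≥2) = P(X=3) / P(X≥2).
P(X=3) = C(11,3)·0.222222^3·0.777778^8 = 0.2424882
P(X≥2) = 1 − 0.0630102 − 0.1980320 = 0.7389578
Ratio = 0.2424882 / 0.7389578 = 0.3281490

0.32815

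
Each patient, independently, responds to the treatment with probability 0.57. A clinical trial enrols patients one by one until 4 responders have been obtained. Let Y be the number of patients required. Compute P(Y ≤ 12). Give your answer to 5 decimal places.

Finishing within 12 patients ⇔ at least 4 successes in the first 12. With X ~ Binomial(12, 0.57), P(Y ≤ 12) = 1 − P(X ≤ 3).
  k=0: C(12,0)·0.57^0·0.43^12 = 0.0000400
  k=1: C(12,1)·0.57^1·0.43^11 = 0.0006356
  k=2: C(12,2)·0.57^2·0.43^10 = 0.0046342
  k=3: C(12,3)·0.57^3·0.43^9 = 0.0204769
1 − 0.0257867 = 0.9742133

0.97421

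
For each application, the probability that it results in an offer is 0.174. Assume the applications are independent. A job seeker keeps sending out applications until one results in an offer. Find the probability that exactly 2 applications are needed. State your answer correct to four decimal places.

0.1437

Geometric (trials to first success), p = 0.174.
P(Y = 2) = (1−p)^1 · p = 0.826 · 0.174 = 0.143724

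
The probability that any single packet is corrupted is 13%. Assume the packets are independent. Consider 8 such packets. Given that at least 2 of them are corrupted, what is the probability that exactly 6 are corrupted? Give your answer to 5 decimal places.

0.00037

X ~ Binomial(8, 0.13). Want P(X=6 | X≥2) = P(X=6) / P(X≥2).
P(X=6) = C(8,6)·0.13^6·0.87^2 = 0.0001023
P(X≥2) = 1 − 0.3282117 − 0.3923450 = 0.2794433
Ratio = 0.0001023 / 0.2794433 = 0.0003661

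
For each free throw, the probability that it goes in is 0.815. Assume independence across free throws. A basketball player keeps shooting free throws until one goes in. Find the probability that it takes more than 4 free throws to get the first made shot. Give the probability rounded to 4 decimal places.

0.0012

Y = number of free throws to the first success; geometric, p = 0.815.
P(Y > 4) = P(first 4 all fail) = (1−p)^4 = 0.001171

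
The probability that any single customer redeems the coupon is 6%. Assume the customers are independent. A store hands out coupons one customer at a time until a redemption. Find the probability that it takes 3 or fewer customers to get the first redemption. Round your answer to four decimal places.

Y = number of customers to the first success; geometric, p = 0.06.
P(Y ≤ 3) = 1 − (1−p)^3 = 1 − 0.830584 = 0.169416

0.1694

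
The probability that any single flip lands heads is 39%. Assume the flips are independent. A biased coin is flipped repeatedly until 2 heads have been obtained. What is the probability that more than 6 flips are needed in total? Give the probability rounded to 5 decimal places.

Needing more than 6 flips ⇔ fewer than 2 successes in the first 6. With X ~ Binomial(6, 0.39), P(Y > 6) = P(X ≤ 1).
  k=0: C(6,0)·0.39^0·0.61^6 = 0.0515204
  k=1: C(6,1)·0.39^1·0.61^5 = 0.1976355
P(X ≤ 1) = 0.2491559

0.24916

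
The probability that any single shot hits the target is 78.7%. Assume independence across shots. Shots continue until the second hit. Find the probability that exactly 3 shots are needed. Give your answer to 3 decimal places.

0.264

Y = trial on which the second success occurs; negative binomial, r=2, p=0.787.
P(Y=3) = C(2,1) · p^2 · (1−p)^1
= 2 · 0.61937 · 0.213 = 0.26385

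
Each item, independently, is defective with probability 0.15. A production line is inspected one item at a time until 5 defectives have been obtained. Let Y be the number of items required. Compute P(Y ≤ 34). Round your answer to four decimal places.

0.5924

Finishing within 34 items ⇔ at least 5 successes in the first 34. With X ~ Binomial(34, 0.15), P(Y ≤ 34) = 1 − P(X ≤ 4).
  k=0: C(34,0)·0.15^0·0.85^34 = 0.003983
  k=1: C(34,1)·0.15^1·0.85^33 = 0.023900
  k=2: C(34,2)·0.15^2·0.85^32 = 0.069591
  k=3: C(34,3)·0.15^3·0.85^31 = 0.130994
  k=4: C(34,4)·0.15^4·0.85^30 = 0.179154
1 − 0.407622 = 0.592378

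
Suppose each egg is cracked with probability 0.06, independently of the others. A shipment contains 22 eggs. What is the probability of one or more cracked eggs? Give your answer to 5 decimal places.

P(at least one) = 1 − P(none) = 1 − (1 − 0.06)^22
= 1 − 0.2563379 = 0.7436621

0.74366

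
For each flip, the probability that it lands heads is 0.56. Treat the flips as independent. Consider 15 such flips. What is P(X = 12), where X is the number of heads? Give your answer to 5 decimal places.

0.03687

X ~ Binomial(n=15, p=0.56).
P(X=12) = C(15,12) · p^12 · (1−p)^3
= 455 · 0.00095117 · 0.085184 = 0.0368660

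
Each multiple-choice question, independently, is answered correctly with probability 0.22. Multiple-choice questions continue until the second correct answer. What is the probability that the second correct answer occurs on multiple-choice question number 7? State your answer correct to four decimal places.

0.0838

Y = trial on which the second success occurs; negative binomial, r=2, p=0.22.
P(Y=7) = C(6,1) · p^2 · (1−p)^5
= 6 · 0.0484 · 0.28872 = 0.083844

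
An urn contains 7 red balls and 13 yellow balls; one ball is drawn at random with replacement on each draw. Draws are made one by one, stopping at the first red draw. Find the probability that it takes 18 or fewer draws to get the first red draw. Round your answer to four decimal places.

Y = number of draws to the first success; geometric, p = 0.35.
P(Y ≤ 18) = 1 − (1−p)^18 = 1 − 0.000429 = 0.999571

0.9996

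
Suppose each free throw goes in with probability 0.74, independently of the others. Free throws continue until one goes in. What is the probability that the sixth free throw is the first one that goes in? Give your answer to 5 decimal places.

Geometric (trials to first success), p = 0.74.
P(Y = 6) = (1−p)^5 · p = 0.0011881 · 0.74 = 0.0008792

0.00088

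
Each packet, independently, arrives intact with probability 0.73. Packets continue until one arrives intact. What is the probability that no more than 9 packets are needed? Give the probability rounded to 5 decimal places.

Y = number of packets to the first success; geometric, p = 0.73.
P(Y ≤ 9) = 1 − (1−p)^9 = 1 − 0.0000076 = 0.9999924

0.99999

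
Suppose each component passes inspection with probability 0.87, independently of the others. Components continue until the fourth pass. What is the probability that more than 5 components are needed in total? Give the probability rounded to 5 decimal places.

Needing more than 5 components ⇔ fewer than 4 successes in the first 5. With X ~ Binomial(5, 0.87), P(Y > 5) = P(X ≤ 3).
  k=0: C(5,0)·0.87^0·0.13^5 = 0.0000371
  k=1: C(5,1)·0.87^1·0.13^4 = 0.0012424
  k=2: C(5,2)·0.87^2·0.13^3 = 0.0166291
  k=3: C(5,3)·0.87^3·0.13^2 = 0.1112870
P(X ≤ 3) = 0.1291956

0.12920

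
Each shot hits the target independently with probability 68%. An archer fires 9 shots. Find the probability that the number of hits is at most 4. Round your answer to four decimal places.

X ~ Binomial(9, 0.68); P(X ≤ 4) = Σ C(9,k) p^k (1−p)^(9−k) over k:
  k=0: C(9,0)·0.68^0·0.32^9 = 0.000035
  k=1: C(9,1)·0.68^1·0.32^8 = 0.000673
  k=2: C(9,2)·0.68^2·0.32^7 = 0.005720
  k=3: C(9,3)·0.68^3·0.32^6 = 0.028360
  k=4: C(9,4)·0.68^4·0.32^5 = 0.090397
Total = 0.125185

0.1252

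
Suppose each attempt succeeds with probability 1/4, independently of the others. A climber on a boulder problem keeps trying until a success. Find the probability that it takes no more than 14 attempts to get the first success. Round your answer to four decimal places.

Y = number of attempts to the first success; geometric, p = 0.25.
P(Y ≤ 14) = 1 − (1−p)^14 = 1 − 0.017818 = 0.982182

0.9822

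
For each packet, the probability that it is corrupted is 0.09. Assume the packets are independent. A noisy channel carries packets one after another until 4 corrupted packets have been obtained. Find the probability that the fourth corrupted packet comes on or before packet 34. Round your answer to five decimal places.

Finishing within 34 packets ⇔ at least 4 successes in the first 34. With X ~ Binomial(34, 0.09), P(Y ≤ 34) = 1 − P(X ≤ 3).
  k=0: C(34,0)·0.09^0·0.91^34 = 0.0404956
  k=1: C(34,1)·0.09^1·0.91^33 = 0.1361719
  k=2: C(34,2)·0.09^2·0.91^32 = 0.2222145
  k=3: C(34,3)·0.09^3·0.91^31 = 0.2344241
1 − 0.6333060 = 0.3666940

0.36669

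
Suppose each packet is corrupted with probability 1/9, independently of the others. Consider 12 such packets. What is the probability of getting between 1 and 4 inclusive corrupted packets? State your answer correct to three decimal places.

X ~ Binomial(12, 0.111111); P(1 ≤ X ≤ 4) = Σ C(12,k) p^k (1−p)^(12−k) over k:
  k=1: C(12,1)·0.111111^1·0.888889^11 = 0.36497
  k=2: C(12,2)·0.111111^2·0.888889^10 = 0.25092
  k=3: C(12,3)·0.111111^3·0.888889^9 = 0.10455
  k=4: C(12,4)·0.111111^4·0.888889^8 = 0.02940
Total = 0.74985

0.750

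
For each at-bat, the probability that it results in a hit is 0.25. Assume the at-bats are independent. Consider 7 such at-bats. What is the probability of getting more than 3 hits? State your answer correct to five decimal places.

X ~ Binomial(7, 0.25); P(X ≥ 4) = Σ C(7,k) p^k (1−p)^(7−k) over k:
  k=4: C(7,4)·0.25^4·0.75^3 = 0.0576782
  k=5: C(7,5)·0.25^5·0.75^2 = 0.0115356
  k=6: C(7,6)·0.25^6·0.75^1 = 0.0012817
  k=7: C(7,7)·0.25^7·0.75^0 = 0.0000610
Total = 0.0705566

0.07056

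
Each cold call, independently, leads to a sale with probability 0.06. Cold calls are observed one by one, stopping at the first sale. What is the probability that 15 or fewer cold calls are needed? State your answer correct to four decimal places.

Y = number of cold calls to the first success; geometric, p = 0.06.
P(Y ≤ 15) = 1 − (1−p)^15 = 1 − 0.395292 = 0.604708

0.6047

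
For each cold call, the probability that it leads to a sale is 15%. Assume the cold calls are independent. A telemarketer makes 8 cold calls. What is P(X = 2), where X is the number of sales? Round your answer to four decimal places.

X ~ Binomial(n=8, p=0.15).
P(X=2) = C(8,2) · p^2 · (1−p)^6
= 28 · 0.0225 · 0.37715 = 0.237604

0.2376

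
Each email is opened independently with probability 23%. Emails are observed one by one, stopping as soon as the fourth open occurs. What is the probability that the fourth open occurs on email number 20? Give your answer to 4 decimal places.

0.0414

Y = trial on which the fourth success occurs; negative binomial, r=4, p=0.23.
P(Y=20) = C(19,3) · p^4 · (1−p)^16
= 969 · 0.0027984 · 0.01527 = 0.041408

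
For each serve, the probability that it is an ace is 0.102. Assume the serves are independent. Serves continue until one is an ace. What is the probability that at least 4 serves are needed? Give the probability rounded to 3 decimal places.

0.724

Y = number of serves to the first success; geometric, p = 0.102.
P(Y > 3) = P(first 3 all fail) = (1−p)^3 = 0.72415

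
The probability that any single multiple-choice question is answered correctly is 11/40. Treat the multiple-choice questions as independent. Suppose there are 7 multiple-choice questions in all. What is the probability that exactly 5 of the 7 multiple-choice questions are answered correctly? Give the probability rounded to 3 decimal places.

X ~ Binomial(n=7, p=0.275).
P(X=5) = C(7,5) · p^5 · (1−p)^2
= 21 · 0.0015728 · 0.52563 = 0.01736

0.017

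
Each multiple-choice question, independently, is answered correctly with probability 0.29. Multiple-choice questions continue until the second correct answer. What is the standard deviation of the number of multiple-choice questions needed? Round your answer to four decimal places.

Y = total multiple-choice questions until the second success; negative binomial with r=2, p=0.29.
SD(Y) = √[r(1−p)/p²] = √(16.884661) = 4.109095

4.1091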